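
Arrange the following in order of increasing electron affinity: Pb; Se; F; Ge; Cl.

Pb < Ge < Se < F < Cl

Electron affinity generally becomes more exothermic across a period toward the halogens and less exothermic down a group.
These span different periods and groups, so the two trends combine.
Ge > Pb: Ge sits above Pb in group 14, so the down-group effect alone puts Ge higher.
Se > Ge: both are in period 4; the period trend gives Se the larger value.
F > Se: relative to Se, both the across-period and down-group shifts push F's electron affinity up.
Cl > F: this pair runs against the simple trend — see the exception note.
Note the exception: Cl has a higher electron affinity than F, contrary to the simple trend — F's small 2p subshell makes the incoming electron feel strong e⁻–e⁻ repulsion, so Cl actually releases more energy on gaining an electron.
Tabulated electron affinity (kJ/mol): F 328, Cl 349, Ge 119, Se 195, Pb 35.
So from lowest to highest: Pb < Ge < Se < F < Cl.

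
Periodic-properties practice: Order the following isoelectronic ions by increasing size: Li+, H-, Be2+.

Be2+ < Li+ < H-

All of these have 2 electrons, so size is governed by nuclear charge alone: the more protons, the stronger the pull on the same electron cloud, and the smaller the ion.
Nuclear charges: Be2+ (Z=4), Li+ (Z=3), H- (Z=1).
Smallest to largest: Be2+ < Li+ < H-.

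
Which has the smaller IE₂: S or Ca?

Ca

The second ionization energy removes an electron from the +1 ion. For each element: S⁺ still has 5 valence electrons; Ca⁺ still has 1 valence electron.
All are still removing valence electrons, so compare the +1 ions as you would atoms: IE_2 generally rises across a period (higher Z_eff) and falls down a group (larger shell), subject to the usual subshell exceptions.
Valence configurations: S⁺ [Ne]3s²3p³, Ca⁺ [Ar]4s¹.
Approximate IE_2 values (kJ/mol): S 2252, Ca 1145.
Putting it together, IE_2: Ca < S.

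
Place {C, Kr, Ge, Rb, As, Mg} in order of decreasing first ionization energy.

Kr > C > As > Ge > Mg > Rb

Across a period the outer electron is held more tightly (higher IE₁); down a group it sits in a higher shell, more shielded, and comes off more easily.
These span different periods and groups, so the two trends combine.
Mg > Rb: both effects reinforce here, so Mg is clearly the higher of the two.
Ge > Mg: the two effects oppose for this pair; the across-period effect wins (762 vs 738 kJ/mol).
As > Ge: both are in period 4; the period trend gives As the larger value.
C > As: the two effects oppose for this pair; the down-group effect wins (1086 vs 947 kJ/mol).
Kr > C: the two effects oppose for this pair; the across-period effect wins (1351 vs 1086 kJ/mol).
Tabulated first ionization energy (kJ/mol): C 1086, Mg 738, Ge 762, As 947, Kr 1351, Rb 403.
So from highest to lowest: Kr > C > As > Ge > Mg > Rb.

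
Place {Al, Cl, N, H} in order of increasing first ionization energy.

H is in period 1, group 1; N is in period 2, group 15; Al is in period 3, group 13; Cl is in period 3, group 17.
Removing the outermost electron gets harder across a period and easier down a group.
Neither a single period nor a single group — weigh both effects.
Cl > Al: Cl lies to the right of Al in period 3, so the across-period effect alone puts Cl higher.
H > Cl: period and group pull opposite ways; the down-group shift dominates (1312 vs 1251 kJ/mol).
N > H: the two effects oppose for this pair; the across-period effect wins (1402 vs 1312 kJ/mol).
For reference (kJ/mol): H 1312, N 1402, Al 578, Cl 1251.
So from lowest to highest: Al < Cl < H < N.

Al < Cl < H < N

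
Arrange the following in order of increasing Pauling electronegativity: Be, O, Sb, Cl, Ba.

Ba, Be, Sb, Cl, O

Smaller atoms with higher effective nuclear charge are more electronegative.
Here both period and group differ, so the two effects have to be weighed against each other.
Be > Ba: they share group 2; the group trend gives Be the larger value.
Sb > Be: period and group pull opposite ways; the across-period shift dominates (2.05 vs 1.57).
Cl > Sb: both effects reinforce here, so Cl is clearly the higher of the two.
O > Cl: the two effects oppose for this pair; the down-group effect wins (3.44 vs 3.16).
Approximate values (Pauling): Be 1.57, O 3.44, Cl 3.16, Sb 2.05, Ba 0.89.
So from lowest to highest: Ba < Be < Sb < Cl < O.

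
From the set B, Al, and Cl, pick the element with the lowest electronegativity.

Al

Atoms toward the upper right of the periodic table pull bonding electrons most strongly.
Here both period and group differ, so the two effects have to be weighed against each other.
B > Al: B sits above Al in group 13, so the down-group effect alone puts B higher.
Cl > B: the two effects oppose for this pair; the across-period effect wins (3.16 vs 2.04).
For reference (Pauling): B 2.04, Al 1.61, Cl 3.16.
The lowest electronegativity among these belongs to Al.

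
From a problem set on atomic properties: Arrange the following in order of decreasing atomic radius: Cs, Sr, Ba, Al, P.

Moving right in a period, electrons are added to the same shell under a stronger nuclear pull, so atoms get smaller; moving down, a new shell is opened and atoms get larger.
Neither a single period nor a single group — weigh both effects.
Al > P: Al lies to the left of P in period 3, so the across-period effect alone puts Al larger.
Sr > Al: both effects reinforce here, so Sr is clearly the larger of the two.
Ba > Sr: Ba sits below Sr in group 2, so the down-group effect alone puts Ba larger.
Cs > Ba: both are in period 6; the period trend gives Cs the larger value.
Tabulated atomic radius (pm): Al 126, P 111, Sr 185, Cs 232, Ba 196.
So from largest to smallest: Cs > Ba > Sr > Al > P.

Cs > Ba > Sr > Al > P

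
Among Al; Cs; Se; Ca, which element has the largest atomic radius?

Cs

Al is in period 3, group 13; Ca is in period 4, group 2; Se is in period 4, group 16; Cs is in period 6, group 1.
Atomic radius shrinks across a period as nuclear charge pulls the same shell inward, and grows down a group as new shells are added.
Here both period and group differ, so the two effects have to be weighed against each other.
Al > Se: the two effects oppose for this pair; the across-period effect wins (126 vs 116 pm).
Ca > Al: both effects reinforce here, so Ca is clearly the larger of the two.
Cs > Ca: both effects reinforce here, so Cs is clearly the larger of the two.
Approximate values (pm): Al 126, Ca 171, Se 116, Cs 232.
The largest atomic radius among these belongs to Cs.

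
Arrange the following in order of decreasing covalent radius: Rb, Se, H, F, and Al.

H is in period 1, group 1; F is in period 2, group 17; Al is in period 3, group 13; Se is in period 4, group 16; Rb is in period 5, group 1.
Radius decreases left→right (rising Z_eff, same n) and increases top→bottom (higher n).
Neither a single period nor a single group — weigh both effects.
F > H: period and group pull opposite ways; the down-group shift dominates (64 vs 32 pm).
Se > F: both effects reinforce here, so Se is clearly the larger of the two.
Al > Se: the two effects oppose for this pair; the across-period effect wins (126 vs 116 pm).
Rb > Al: both effects reinforce here, so Rb is clearly the larger of the two.
For reference (pm): H 32, F 64, Al 126, Se 116, Rb 210.
So from largest to smallest: Rb > Al > Se > F > H.

Rb, Al, Se, F, H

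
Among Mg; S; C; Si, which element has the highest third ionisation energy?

Mg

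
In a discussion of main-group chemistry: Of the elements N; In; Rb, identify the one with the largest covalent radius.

Rb

Moving right in a period, electrons are added to the same shell under a stronger nuclear pull, so atoms get smaller; moving down, a new shell is opened and atoms get larger.
Here both period and group differ, so the two effects have to be weighed against each other.
In > N: relative to N, both the across-period and down-group shifts push In's atomic radius up.
Rb > In: both are in period 5; the period trend gives Rb the larger value.
For reference (pm): N 71, Rb 210, In 142.
The largest covalent radius among these belongs to Rb.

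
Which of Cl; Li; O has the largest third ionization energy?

After 2 electrons have been removed, what remains? Cl²⁺ still has 5 valence electrons; Li²⁺ is already 1 electron into the core; O²⁺ still has 4 valence electrons.
Core electrons are held far more tightly than valence electrons, so Li tops the IE_3 order.
Valence configurations: Cl²⁺ [Ne]3s²3p³, O²⁺ [He]2s²2p².
The numbers (kJ/mol): Cl 3822, Li 11815, O 5300.
Putting it together, IE_3: Cl < O < Li.

Li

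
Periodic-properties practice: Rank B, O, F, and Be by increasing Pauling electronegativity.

Be is in period 2, group 2; B is in period 2, group 13; O is in period 2, group 16; F is in period 2, group 17.
EN rises left→right (higher Z_eff, smaller atoms) and falls top→bottom (larger, more shielded atoms).
All lie in period 2, so electronegativity increases left to right.
So from lowest to highest: Be < B < O < F.

Be, B, O, F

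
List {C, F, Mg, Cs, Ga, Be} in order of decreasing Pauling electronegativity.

Be is in period 2, group 2; C is in period 2, group 14; F is in period 2, group 17; Mg is in period 3, group 2; Ga is in period 4, group 13; Cs is in period 6, group 1.
Atoms toward the upper right of the periodic table pull bonding electrons most strongly.
These span different periods and groups, so the two trends combine.
Mg > Cs: both effects reinforce here, so Mg is clearly the higher of the two.
Be > Mg: Be sits above Mg in group 2, so the down-group effect alone puts Be higher.
Ga > Be: the two effects oppose for this pair; the across-period effect wins (1.81 vs 1.57).
C > Ga: relative to Ga, both the across-period and down-group shifts push C's electronegativity up.
F > C: both are in period 2; the period trend gives F the larger value.
Approximate values (Pauling): Be 1.57, C 2.55, F 3.98, Mg 1.31, Ga 1.81, Cs 0.79.
So from highest to lowest: F > C > Ga > Be > Mg > Cs.

F, C, Ga, Be, Mg, Cs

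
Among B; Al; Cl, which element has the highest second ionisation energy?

B

After 1 electron has been removed, what remains? B⁺ still has 2 valence electrons; Al⁺ still has 2 valence electrons; Cl⁺ still has 6 valence electrons.
All are still removing valence electrons, so compare the +1 ions as you would atoms: IE_2 generally rises across a period (higher Z_eff) and falls down a group (larger shell), subject to the usual subshell exceptions.
Valence configurations: B⁺ [He]2s², Al⁺ [Ne]3s², Cl⁺ [Ne]3s²3p⁴.
Approximate IE_2 values (kJ/mol): B 2427, Al 1817, Cl 2298.
Putting it together, IE_2: Al < Cl < B.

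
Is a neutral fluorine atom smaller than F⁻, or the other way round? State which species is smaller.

Forming F⁻ adds 1 electron to F. More electron–electron repulsion in the same shell, with unchanged nuclear charge, lets the cloud expand.
An anion is larger than its parent atom: F⁻ > F.

F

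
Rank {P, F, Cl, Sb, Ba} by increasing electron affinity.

F is in period 2, group 17; P is in period 3, group 15; Cl is in period 3, group 17; Sb is in period 5, group 15; Ba is in period 6, group 2.
Atoms with high Z_eff and room in the valence shell (especially the halogens) have the most exothermic electron affinities.
Neither a single period nor a single group — weigh both effects.
P > Ba: both effects reinforce here, so P is clearly the higher of the two.
Sb > P: this pair runs against the simple trend — see the exception note.
F > Sb: relative to Sb, both the across-period and down-group shifts push F's electron affinity up.
Cl > F: this pair runs against the simple trend — see the exception note.
Note the exception: Sb has a higher electron affinity than P, contrary to the simple trend — both are half-filled np³, but the pairing/repulsion penalty for the added electron shrinks as the p orbitals become larger and more diffuse down the group, and for Sb that outweighs the weaker nuclear attraction.
Note the exception: Cl has a higher electron affinity than F, contrary to the simple trend — F's small 2p subshell makes the incoming electron feel strong e⁻–e⁻ repulsion, so Cl actually releases more energy on gaining an electron.
Tabulated electron affinity (kJ/mol): F 328, P 72, Cl 349, Sb 103, Ba 14.
So from lowest to highest: Ba < P < Sb < F < Cl.

Ba, P, Sb, F, Cl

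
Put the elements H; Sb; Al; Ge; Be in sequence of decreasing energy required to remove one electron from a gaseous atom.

H is in period 1, group 1; Be is in period 2, group 2; Al is in period 3, group 13; Ge is in period 4, group 14; Sb is in period 5, group 15.
First ionization energy rises across a period (greater Z_eff holds electrons more tightly) and falls down a group (valence electrons are farther from the nucleus).
These sit on a diagonal, where the across-period and down-group effects partly cancel.
Ge > Al: the two effects oppose for this pair; the across-period effect wins (762 vs 578 kJ/mol).
Sb > Ge: period and group pull opposite ways; the across-period shift dominates (831 vs 762 kJ/mol).
Be > Sb: period and group pull opposite ways; the down-group shift dominates (900 vs 831 kJ/mol).
H > Be: the two effects oppose for this pair; the down-group effect wins (1312 vs 900 kJ/mol).
Approximate values (kJ/mol): H 1312, Be 900, Al 578, Ge 762, Sb 831.
So from highest to lowest: H > Be > Sb > Ge > Al.

H, Be, Sb, Ge, Al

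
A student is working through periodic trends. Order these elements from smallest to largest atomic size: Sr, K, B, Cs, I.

B is in period 2, group 13; K is in period 4, group 1; Sr is in period 5, group 2; I is in period 5, group 17; Cs is in period 6, group 1.
Radius decreases left→right (rising Z_eff, same n) and increases top→bottom (higher n).
These span different periods and groups, so the two trends combine.
I > B: the two effects oppose for this pair; the down-group effect wins (133 vs 85 pm).
Sr > I: both are in period 5; the period trend gives Sr the larger value.
K > Sr: period and group pull opposite ways; the across-period shift dominates (196 vs 185 pm).
Cs > K: they share group 1; the group trend gives Cs the larger value.
For reference (pm): B 85, K 196, Sr 185, I 133, Cs 232.
So from smallest to largest: B < I < Sr < K < Cs.

B < I < Sr < K < Cs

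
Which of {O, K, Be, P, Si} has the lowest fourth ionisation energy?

Si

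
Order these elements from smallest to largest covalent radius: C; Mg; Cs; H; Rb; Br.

H < C < Br < Mg < Rb < Cs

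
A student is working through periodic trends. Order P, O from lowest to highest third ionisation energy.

IE_3 is the cost of taking one more electron from the +2 cation: P²⁺ still has 3 valence electrons; O²⁺ still has 4 valence electrons.
All are still removing valence electrons, so compare the +2 ions as you would atoms: IE_3 generally rises across a period (higher Z_eff) and falls down a group (larger shell), subject to the usual subshell exceptions.
Valence configurations: P²⁺ [Ne]3s²3p¹, O²⁺ [He]2s²2p².
The numbers (kJ/mol): P 2914, O 5300.
Putting it together, IE_3: P < O.

P < O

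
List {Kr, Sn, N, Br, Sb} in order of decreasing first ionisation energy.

N is in period 2, group 15; Br is in period 4, group 17; Kr is in period 4, group 18; Sn is in period 5, group 14; Sb is in period 5, group 15.
First ionization energy rises across a period (greater Z_eff holds electrons more tightly) and falls down a group (valence electrons are farther from the nucleus).
Neither a single period nor a single group — weigh both effects.
Sb > Sn: both are in period 5; the period trend gives Sb the larger value.
Br > Sb: both effects reinforce here, so Br is clearly the higher of the two.
Kr > Br: both are in period 4; the period trend gives Kr the larger value.
N > Kr: the two effects oppose for this pair; the down-group effect wins (1402 vs 1351 kJ/mol).
For reference (kJ/mol): N 1402, Br 1140, Kr 1351, Sn 709, Sb 831.
So from highest to lowest: N > Kr > Br > Sb > Sn.

N, Kr, Br, Sb, Sn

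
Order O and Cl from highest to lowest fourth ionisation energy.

After 3 electrons have been removed, what remains? O³⁺ still has 3 valence electrons; Cl³⁺ still has 4 valence electrons.
All are still removing valence electrons, so compare the +3 ions as you would atoms: IE_4 generally rises across a period (higher Z_eff) and falls down a group (larger shell), subject to the usual subshell exceptions.
Valence configurations: O³⁺ [He]2s²2p¹, Cl³⁺ [Ne]3s²3p².
Tabulated IE_4 (kJ/mol): O 7469, Cl 5159.
Putting it together, IE_4: Cl < O.

O > Cl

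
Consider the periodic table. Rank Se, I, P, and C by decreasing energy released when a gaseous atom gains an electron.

I > Se > C > P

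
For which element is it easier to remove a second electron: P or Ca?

IE_2 is the cost of taking one more electron from the +1 cation: P⁺ still has 4 valence electrons; Ca⁺ still has 1 valence electron.
All are still removing valence electrons, so compare the +1 ions as you would atoms: IE_2 generally rises across a period (higher Z_eff) and falls down a group (larger shell), subject to the usual subshell exceptions.
Valence configurations: P⁺ [Ne]3s²3p², Ca⁺ [Ar]4s¹.
Approximate IE_2 values (kJ/mol): P 1907, Ca 1145.
So the second ionization energies run Ca < P.

Ca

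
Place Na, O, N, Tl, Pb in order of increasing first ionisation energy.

N is in period 2, group 15; O is in period 2, group 16; Na is in period 3, group 1; Tl is in period 6, group 13; Pb is in period 6, group 14.
Across a period the outer electron is held more tightly (higher IE₁); down a group it sits in a higher shell, more shielded, and comes off more easily.
Neither a single period nor a single group — weigh both effects.
Tl > Na: the two effects oppose for this pair; the across-period effect wins (589 vs 496 kJ/mol).
Pb > Tl: both are in period 6; the period trend gives Pb the larger value.
O > Pb: relative to Pb, both the across-period and down-group shifts push O's first ionization energy up.
N > O: this pair runs against the simple trend — see the exception note.
Note the exception: N has a higher first ionization energy than O, contrary to the simple trend — pairing an electron in O's 2p⁴ costs repulsion energy, so O ionizes more easily than half-filled N (2p³).
Tabulated first ionization energy (kJ/mol): N 1402, O 1314, Na 496, Tl 589, Pb 716.
So from lowest to highest: Na < Tl < Pb < O < N.

Na < Tl < Pb < O < N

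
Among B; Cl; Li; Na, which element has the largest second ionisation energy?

IE_2 is the cost of taking one more electron from the +1 cation: B⁺ still has 2 valence electrons; Cl⁺ still has 6 valence electrons; Li⁺ is the bare [He] core; Na⁺ is the bare [Ne] core.
Core electrons are held far more tightly than valence electrons, so Na and Li top the IE_2 order.
Valence configurations: B⁺ [He]2s², Cl⁺ [Ne]3s²3p⁴.
Approximate IE_2 values (kJ/mol): B 2427, Cl 2298, Li 7298, Na 4562.
Hence IE_2: Cl < B < Na < Li.

Li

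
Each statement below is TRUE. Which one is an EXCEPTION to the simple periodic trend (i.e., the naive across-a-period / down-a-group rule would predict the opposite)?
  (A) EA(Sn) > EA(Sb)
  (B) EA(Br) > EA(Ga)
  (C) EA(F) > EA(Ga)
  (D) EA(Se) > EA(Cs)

(A)

The general trend: electron affinity increases across a period and decreases down a group.
(A) Sn (period 5, group 14) vs Sb (period 5, group 15): the stated order contradicts the simple trend.
(B) Br (period 4, group 17) vs Ga (period 4, group 13): the stated order agrees with the simple trend.
(C) F (period 2, group 17) vs Ga (period 4, group 13): the stated order agrees with the simple trend.
(D) Se (period 4, group 16) vs Cs (period 6, group 1): the stated order agrees with the simple trend.
The exception is (A): adding an electron to Sb's half-filled 5p³ is unfavourable, so Sn has the more exothermic EA.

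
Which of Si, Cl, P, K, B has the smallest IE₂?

Consider each +1 ion: Si⁺ still has 3 valence electrons; Cl⁺ still has 6 valence electrons; P⁺ still has 4 valence electrons; K⁺ is the bare [Ar] core; B⁺ still has 2 valence electrons.
Core electrons are held far more tightly than valence electrons, so K tops the IE_2 order.
Valence configurations: Si⁺ [Ne]3s²3p¹, Cl⁺ [Ne]3s²3p⁴, P⁺ [Ne]3s²3p², B⁺ [He]2s².
Tabulated IE_2 (kJ/mol): Si 1577, Cl 2298, P 1907, K 3052, B 2427.
Putting it together, IE_2: Si < P < Cl < B < K.

Si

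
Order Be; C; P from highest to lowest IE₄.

IE_4 is the cost of taking one more electron from the +3 cation: Be³⁺ is already 1 electron into the core; C³⁺ still has 1 valence electron; P³⁺ still has 2 valence electrons.
Core electrons are held far more tightly than valence electrons, so Be tops the IE_4 order.
Valence configurations: C³⁺ [He]2s¹, P³⁺ [Ne]3s².
The numbers (kJ/mol): Be 21007, C 6223, P 4964.
Overall IE_4 order: P < C < Be.

Be > C > P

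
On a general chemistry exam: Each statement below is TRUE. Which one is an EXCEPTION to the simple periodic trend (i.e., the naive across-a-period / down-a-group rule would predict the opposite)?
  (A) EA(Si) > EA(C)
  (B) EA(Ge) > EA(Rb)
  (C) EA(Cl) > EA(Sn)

(A)

The general trend: electron affinity increases across a period and decreases down a group.
(A) Si (period 3, group 14) vs C (period 2, group 14): the stated order contradicts the simple trend.
(B) Ge (period 4, group 14) vs Rb (period 5, group 1): the stated order agrees with the simple trend.
(C) Cl (period 3, group 17) vs Sn (period 5, group 14): the stated order agrees with the simple trend.
The exception is (A): Si's larger, more diffuse 3p orbitals accept an added electron slightly more readily than C's compact 2p.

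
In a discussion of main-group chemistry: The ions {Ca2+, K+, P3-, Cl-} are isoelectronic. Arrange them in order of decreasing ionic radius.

P3- > Cl- > K+ > Ca2+

All of these have 18 electrons, so size is governed by nuclear charge alone: the more protons, the stronger the pull on the same electron cloud, and the smaller the ion.
Nuclear charges: Ca2+ (Z=20), K+ (Z=19), Cl- (Z=17), P3- (Z=15).
Largest to smallest: P3- > Cl- > K+ > Ca2+.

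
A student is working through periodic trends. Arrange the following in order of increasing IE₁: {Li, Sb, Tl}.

Li < Tl < Sb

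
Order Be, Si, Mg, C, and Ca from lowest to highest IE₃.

Si < C < Ca < Mg < Be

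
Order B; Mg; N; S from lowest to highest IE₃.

S < B < N < Mg

Consider each +2 ion: B²⁺ still has 1 valence electron; Mg²⁺ is the bare [Ne] core; N²⁺ still has 3 valence electrons; S²⁺ still has 4 valence electrons.
Breaking into a closed-shell core is much more expensive than removing a leftover valence electron — Mg has the largest IE_3 here.
Valence configurations: B²⁺ [He]2s¹, N²⁺ [He]2s²2p¹, S²⁺ [Ne]3s²3p².
The numbers (kJ/mol): B 3660, Mg 7733, N 4578, S 3357.
Hence IE_3: S < B < N < Mg.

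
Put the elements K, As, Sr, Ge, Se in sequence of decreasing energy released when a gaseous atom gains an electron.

Se, Ge, As, K, Sr

EA tends to increase across a period and decrease down a group, though the pattern is less regular than for IE or radius.
Neither a single period nor a single group — weigh both effects.
K > Sr: the two effects oppose for this pair; the down-group effect wins (48 vs 5 kJ/mol).
As > K: As lies to the right of K in period 4, so the across-period effect alone puts As higher.
Ge > As: this pair runs against the simple trend — see the exception note.
Se > Ge: Se lies to the right of Ge in period 4, so the across-period effect alone puts Se higher.
Note the exception: Ge has a higher electron affinity than As, contrary to the simple trend — adding an electron to As's half-filled 4p³ is unfavourable, so Ge (4p²) has the more exothermic EA.
Approximate values (kJ/mol): K 48, Ge 119, As 78, Se 195, Sr 5.
So from highest to lowest: Se > Ge > As > K > Sr.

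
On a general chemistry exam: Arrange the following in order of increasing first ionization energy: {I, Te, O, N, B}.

B is in period 2, group 13; N is in period 2, group 15; O is in period 2, group 16; Te is in period 5, group 16; I is in period 5, group 17.
First ionization energy rises across a period (greater Z_eff holds electrons more tightly) and falls down a group (valence electrons are farther from the nucleus).
Here both period and group differ, so the two effects have to be weighed against each other.
Te > B: the two effects oppose for this pair; the across-period effect wins (869 vs 801 kJ/mol).
I > Te: both are in period 5; the period trend gives I the larger value.
O > I: the two effects oppose for this pair; the down-group effect wins (1314 vs 1008 kJ/mol).
N > O: this pair runs against the simple trend — see the exception note.
Note the exception: N has a higher first ionization energy than O, contrary to the simple trend — pairing an electron in O's 2p⁴ costs repulsion energy, so O ionizes more easily than half-filled N (2p³).
Tabulated first ionization energy (kJ/mol): B 801, N 1402, O 1314, Te 869, I 1008.
So from lowest to highest: B < Te < I < O < N.

B, Te, I, O, N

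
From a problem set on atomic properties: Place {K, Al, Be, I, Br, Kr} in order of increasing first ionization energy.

K, Al, Be, I, Br, Kr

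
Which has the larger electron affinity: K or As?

As

K is in period 4, group 1; As is in period 4, group 15.
Electron affinity generally becomes more exothermic across a period toward the halogens and less exothermic down a group.
All lie in period 4, so electron affinity increases left to right.
So As has the larger electron affinity (As > K).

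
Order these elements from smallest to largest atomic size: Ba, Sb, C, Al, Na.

C < Al < Sb < Na < Ba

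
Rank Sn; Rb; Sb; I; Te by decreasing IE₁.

I, Te, Sb, Sn, Rb

Removing the outermost electron gets harder across a period and easier down a group.
All lie in period 5, so first ionization energy increases left to right.
So from highest to lowest: I > Te > Sb > Sn > Rb.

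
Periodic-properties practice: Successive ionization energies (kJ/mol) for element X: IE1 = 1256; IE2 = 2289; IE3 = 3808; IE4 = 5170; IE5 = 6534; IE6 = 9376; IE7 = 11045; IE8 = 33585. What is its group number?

Look for the largest jump between consecutive ionization energies: IE8/IE7 ≈ 3.0, far larger than any earlier ratio.
That jump marks the point where a core electron is being removed. So the atom has 7 valence electrons.
A main-group element with 7 valence electrons is in group 17.

Group 17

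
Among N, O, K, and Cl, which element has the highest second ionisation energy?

O

After 1 electron has been removed, what remains? N⁺ still has 4 valence electrons; O⁺ still has 5 valence electrons; K⁺ is the bare [Ar] core; Cl⁺ still has 6 valence electrons.
Usually core removal costs more than valence removal, but here the competition is close: a tightly held n=2 valence electron can cost more to remove than an n=3 core electron, so the actual values have to decide it.
Valence configurations: N⁺ [He]2s²2p², O⁺ [He]2s²2p³, Cl⁺ [Ne]3s²3p⁴.
Approximate IE_2 values (kJ/mol): N 2856, O 3388, K 3052, Cl 2298.
So the second ionization energies run Cl < N < K < O.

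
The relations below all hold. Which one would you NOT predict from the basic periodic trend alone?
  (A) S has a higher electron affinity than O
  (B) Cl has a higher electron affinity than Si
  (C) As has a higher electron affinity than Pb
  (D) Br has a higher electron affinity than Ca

The general trend: electron affinity increases across a period and decreases down a group.
(A) S (period 3, group 16) vs O (period 2, group 16): the stated order contradicts the simple trend.
(B) Cl (period 3, group 17) vs Si (period 3, group 14): the stated order agrees with the simple trend.
(C) As (period 4, group 15) vs Pb (period 6, group 14): the stated order agrees with the simple trend.
(D) Br (period 4, group 17) vs Ca (period 4, group 2): the stated order agrees with the simple trend.
The exception is (A): the compact 2p subshell of O repels the added electron more than S's larger 3p does.

(A)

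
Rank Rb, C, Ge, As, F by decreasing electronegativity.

F > C > As > Ge > Rb

C is in period 2, group 14; F is in period 2, group 17; Ge is in period 4, group 14; As is in period 4, group 15; Rb is in period 5, group 1.
EN rises left→right (higher Z_eff, smaller atoms) and falls top→bottom (larger, more shielded atoms).
These span different periods and groups, so the two trends combine.
Ge > Rb: relative to Rb, both the across-period and down-group shifts push Ge's electronegativity up.
As > Ge: both are in period 4; the period trend gives As the larger value.
C > As: period and group pull opposite ways; the down-group shift dominates (2.55 vs 2.18).
F > C: F lies to the right of C in period 2, so the across-period effect alone puts F higher.
For reference (Pauling): C 2.55, F 3.98, Ge 2.01, As 2.18, Rb 0.82.
So from highest to lowest: F > C > As > Ge > Rb.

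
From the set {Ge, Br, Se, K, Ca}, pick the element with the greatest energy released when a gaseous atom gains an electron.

Br

Atoms with high Z_eff and room in the valence shell (especially the halogens) have the most exothermic electron affinities.
All lie in period 4; the across-period trend (electron affinity increases left to right) applies, with the exception below.
Note the exception: K has a higher electron affinity than Ca, contrary to the simple trend — adding an electron to Ca (ns²) has to open a new, higher-energy np subshell, which is unfavourable.
For reference (kJ/mol): K 48, Ca 2, Ge 119, Se 195, Br 325.
The greatest energy released when a gaseous atom gains an electron among these belongs to Br.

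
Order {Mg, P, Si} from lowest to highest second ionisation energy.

Mg < Si < P

IE_2 is the cost of taking one more electron from the +1 cation: Mg⁺ still has 1 valence electron; P⁺ still has 4 valence electrons; Si⁺ still has 3 valence electrons.
All are still removing valence electrons, so compare the +1 ions as you would atoms: IE_2 generally rises across a period (higher Z_eff) and falls down a group (larger shell), subject to the usual subshell exceptions.
Valence configurations: Mg⁺ [Ne]3s¹, P⁺ [Ne]3s²3p², Si⁺ [Ne]3s²3p¹.
Approximate IE_2 values (kJ/mol): Mg 1451, P 1907, Si 1577.
Overall IE_2 order: Mg < Si < P.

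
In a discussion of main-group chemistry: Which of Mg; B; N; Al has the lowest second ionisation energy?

Mg

IE_2 is the cost of taking one more electron from the +1 cation: Mg⁺ still has 1 valence electron; B⁺ still has 2 valence electrons; N⁺ still has 4 valence electrons; Al⁺ still has 2 valence electrons.
All are still removing valence electrons, so compare the +1 ions as you would atoms: IE_2 generally rises across a period (higher Z_eff) and falls down a group (larger shell), subject to the usual subshell exceptions.
Valence configurations: Mg⁺ [Ne]3s¹, B⁺ [He]2s², N⁺ [He]2s²2p², Al⁺ [Ne]3s².
The numbers (kJ/mol): Mg 1451, B 2427, N 2856, Al 1817.
Putting it together, IE_2: Mg < Al < B < N.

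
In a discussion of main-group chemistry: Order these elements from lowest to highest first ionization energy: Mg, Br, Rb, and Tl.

First ionization energy rises across a period (greater Z_eff holds electrons more tightly) and falls down a group (valence electrons are farther from the nucleus).
These span different periods and groups, so the two trends combine.
Tl > Rb: the two effects oppose for this pair; the across-period effect wins (589 vs 403 kJ/mol).
Mg > Tl: the two effects oppose for this pair; the down-group effect wins (738 vs 589 kJ/mol).
Br > Mg: the two effects oppose for this pair; the across-period effect wins (1140 vs 738 kJ/mol).
Approximate values (kJ/mol): Mg 738, Br 1140, Rb 403, Tl 589.
So from lowest to highest: Rb < Tl < Mg < Br.

Rb < Tl < Mg < Br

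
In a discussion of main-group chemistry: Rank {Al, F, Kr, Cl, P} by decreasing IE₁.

F > Kr > Cl > P > Al

F is in period 2, group 17; Al is in period 3, group 13; P is in period 3, group 15; Cl is in period 3, group 17; Kr is in period 4, group 18.
Across a period the outer electron is held more tightly (higher IE₁); down a group it sits in a higher shell, more shielded, and comes off more easily.
Neither a single period nor a single group — weigh both effects.
P > Al: P lies to the right of Al in period 3, so the across-period effect alone puts P higher.
Cl > P: both are in period 3; the period trend gives Cl the larger value.
Kr > Cl: period and group pull opposite ways; the across-period shift dominates (1351 vs 1251 kJ/mol).
F > Kr: period and group pull opposite ways; the down-group shift dominates (1681 vs 1351 kJ/mol).
Tabulated first ionization energy (kJ/mol): F 1681, Al 578, P 1012, Cl 1251, Kr 1351.
So from highest to lowest: F > Kr > Cl > P > Al.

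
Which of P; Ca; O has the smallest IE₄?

The fourth ionization energy removes an electron from the +3 ion. For each element: P³⁺ still has 2 valence electrons; Ca³⁺ is already 1 electron into the core; O³⁺ still has 3 valence electrons.
Usually core removal costs more than valence removal, but here the competition is close: a tightly held n=2 valence electron can cost more to remove than an n=3 core electron, so the actual values have to decide it.
Valence configurations: P³⁺ [Ne]3s², O³⁺ [He]2s²2p¹.
Approximate IE_4 values (kJ/mol): P 4964, Ca 6491, O 7469.
So the fourth ionization energies run P < Ca < O.

P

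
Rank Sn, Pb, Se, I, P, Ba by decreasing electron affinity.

I, Se, Sn, P, Pb, Ba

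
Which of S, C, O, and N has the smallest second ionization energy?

S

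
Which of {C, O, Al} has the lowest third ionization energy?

The third ionization energy removes an electron from the +2 ion. For each element: C²⁺ still has 2 valence electrons; O²⁺ still has 4 valence electrons; Al²⁺ still has 1 valence electron.
All are still removing valence electrons, so compare the +2 ions as you would atoms: IE_3 generally rises across a period (higher Z_eff) and falls down a group (larger shell), subject to the usual subshell exceptions.
Valence configurations: C²⁺ [He]2s², O²⁺ [He]2s²2p², Al²⁺ [Ne]3s¹.
Tabulated IE_3 (kJ/mol): C 4620, O 5300, Al 2745.
Putting it together, IE_3: Al < C < O.

Al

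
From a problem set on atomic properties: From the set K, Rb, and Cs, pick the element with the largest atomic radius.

K is in period 4, group 1; Rb is in period 5, group 1; Cs is in period 6, group 1.
Across a period the added protons contract the valence shell; down a group each new principal shell makes the atom larger.
All are in group 1, so atomic radius increases down the group.
The largest atomic radius among these belongs to Cs.

Cs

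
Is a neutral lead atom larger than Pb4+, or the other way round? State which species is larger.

Pb

Forming Pb4+ removes 4 electrons from Pb. Fewer electrons for the same nuclear charge means less shielding and a higher Z_eff on the remaining electrons.
A cation is smaller than its parent atom: Pb4+ < Pb.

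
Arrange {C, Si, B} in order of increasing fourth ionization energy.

Si, C, B

After 3 electrons have been removed, what remains? C³⁺ still has 1 valence electron; Si³⁺ still has 1 valence electron; B³⁺ is the bare [He] core.
Pulling an electron out of a noble-gas core costs far more than removing a remaining valence electron, so B sits at the high end of IE_4.
Valence configurations: C³⁺ [He]2s¹, Si³⁺ [Ne]3s¹.
The numbers (kJ/mol): C 6223, Si 4356, B 25026.
Putting it together, IE_4: Si < C < B.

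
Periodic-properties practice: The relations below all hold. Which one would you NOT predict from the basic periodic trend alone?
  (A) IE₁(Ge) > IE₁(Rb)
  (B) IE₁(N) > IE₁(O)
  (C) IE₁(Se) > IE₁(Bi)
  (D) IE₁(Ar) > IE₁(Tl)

(B)

The general trend: first ionization energy increases across a period and decreases down a group.
(A) Ge (period 4, group 14) vs Rb (period 5, group 1): the stated order agrees with the simple trend.
(B) N (period 2, group 15) vs O (period 2, group 16): the stated order contradicts the simple trend.
(C) Se (period 4, group 16) vs Bi (period 6, group 15): the stated order agrees with the simple trend.
(D) Ar (period 3, group 18) vs Tl (period 6, group 13): the stated order agrees with the simple trend.
The exception is (B): pairing an electron in O's 2p⁴ costs repulsion energy, so O ionizes more easily than half-filled N (2p³).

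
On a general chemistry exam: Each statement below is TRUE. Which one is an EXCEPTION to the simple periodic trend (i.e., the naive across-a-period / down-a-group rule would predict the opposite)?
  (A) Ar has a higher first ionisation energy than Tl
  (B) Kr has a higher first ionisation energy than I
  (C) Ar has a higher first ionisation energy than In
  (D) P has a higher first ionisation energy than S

The general trend: first ionisation energy increases across a period and decreases down a group.
(A) Ar (period 3, group 18) vs Tl (period 6, group 13): the stated order agrees with the simple trend.
(B) Kr (period 4, group 18) vs I (period 5, group 17): the stated order agrees with the simple trend.
(C) Ar (period 3, group 18) vs In (period 5, group 13): the stated order agrees with the simple trend.
(D) P (period 3, group 15) vs S (period 3, group 16): the stated order contradicts the simple trend.
The exception is (D): S (3p⁴) ionizes more easily than half-filled P (3p³) because the paired 3p electron in S is pushed out by e⁻–e⁻ repulsion.

(D)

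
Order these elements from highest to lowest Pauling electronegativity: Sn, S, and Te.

S > Te > Sn

Electronegativity increases across a period and decreases down a group, tracking effective nuclear charge and atomic size.
Here both period and group differ, so the two effects have to be weighed against each other.
Te > Sn: Te lies to the right of Sn in period 5, so the across-period effect alone puts Te higher.
S > Te: S sits above Te in group 16, so the down-group effect alone puts S higher.
Tabulated electronegativity (Pauling): S 2.58, Sn 1.96, Te 2.10.
So from highest to lowest: S > Te > Sn.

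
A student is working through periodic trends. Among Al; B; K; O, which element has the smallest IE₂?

The second ionization energy removes an electron from the +1 ion. For each element: Al⁺ still has 2 valence electrons; B⁺ still has 2 valence electrons; K⁺ is the bare [Ar] core; O⁺ still has 5 valence electrons.
Usually core removal costs more than valence removal, but here the competition is close: a tightly held n=2 valence electron can cost more to remove than an n=3 core electron, so the actual values have to decide it.
Valence configurations: Al⁺ [Ne]3s², B⁺ [He]2s², O⁺ [He]2s²2p³.
The numbers (kJ/mol): Al 1817, B 2427, K 3052, O 3388.
So the second ionization energies run Al < B < K < O.

Al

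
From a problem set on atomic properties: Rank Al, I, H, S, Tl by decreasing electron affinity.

I > S > H > Al > Tl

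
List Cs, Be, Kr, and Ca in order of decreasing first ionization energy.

IE₁ increases left→right with effective nuclear charge and decreases top→bottom as the valence shell moves farther out.
These span different periods and groups, so the two trends combine.
Ca > Cs: both effects reinforce here, so Ca is clearly the higher of the two.
Be > Ca: they share group 2; the group trend gives Be the larger value.
Kr > Be: period and group pull opposite ways; the across-period shift dominates (1351 vs 900 kJ/mol).
Tabulated first ionization energy (kJ/mol): Be 900, Ca 590, Kr 1351, Cs 376.
So from highest to lowest: Kr > Be > Ca > Cs.

Kr > Be > Ca > Cs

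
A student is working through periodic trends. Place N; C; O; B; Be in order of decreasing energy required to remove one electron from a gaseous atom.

Be is in period 2, group 2; B is in period 2, group 13; C is in period 2, group 14; N is in period 2, group 15; O is in period 2, group 16.
IE₁ increases left→right with effective nuclear charge and decreases top→bottom as the valence shell moves farther out.
All lie in period 2; the across-period trend (first ionization energy increases left to right) applies, with the exception below.
Note the exception: Be has a higher first ionization energy than B, contrary to the simple trend — removing B's lone 2p electron is easier than breaking Be's filled 2s².
Note the exception: N has a higher first ionization energy than O, contrary to the simple trend — pairing an electron in O's 2p⁴ costs repulsion energy, so O ionizes more easily than half-filled N (2p³).
For reference (kJ/mol): Be 900, B 801, C 1086, N 1402, O 1314.
So from highest to lowest: N > O > C > Be > B.

N > O > C > Be > B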